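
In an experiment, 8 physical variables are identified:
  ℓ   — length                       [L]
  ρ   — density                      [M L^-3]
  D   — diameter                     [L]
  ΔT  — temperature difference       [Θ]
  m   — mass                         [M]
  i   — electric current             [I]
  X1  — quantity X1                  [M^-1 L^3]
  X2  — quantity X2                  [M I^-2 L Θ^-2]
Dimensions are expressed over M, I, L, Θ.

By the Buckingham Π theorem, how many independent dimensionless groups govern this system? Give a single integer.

4

Exponent matrix [M,I,L,Θ] × [ℓ,ρ,D,ΔT,m,i,X1,X2]:
  M: [ 0  1  0  0  1  0 -1  1]
  I: [ 0  0  0  0  0  1  0 -2]
  L: [ 1 -3  1  0  0  0  3  1]
  Θ: [ 0  0  0  1  0  0  0 -2]
Row reduction gives pivot columns ℓ,ρ,ΔT,i; rank = 4
n=8, r=4 ⇒ 4 dimensionless groups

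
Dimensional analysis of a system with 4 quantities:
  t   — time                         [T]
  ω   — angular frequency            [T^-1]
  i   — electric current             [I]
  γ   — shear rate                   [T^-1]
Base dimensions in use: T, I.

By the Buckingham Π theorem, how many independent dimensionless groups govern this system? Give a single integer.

Exponent matrix [T,I] × [t,ω,i,γ]:
  T: [ 1 -1  0 -1]
  I: [ 0  0  1  0]
RREF → pivots at {t,i} ⇒ r = 2
Π count = n − r = 4 − 2 = 2

2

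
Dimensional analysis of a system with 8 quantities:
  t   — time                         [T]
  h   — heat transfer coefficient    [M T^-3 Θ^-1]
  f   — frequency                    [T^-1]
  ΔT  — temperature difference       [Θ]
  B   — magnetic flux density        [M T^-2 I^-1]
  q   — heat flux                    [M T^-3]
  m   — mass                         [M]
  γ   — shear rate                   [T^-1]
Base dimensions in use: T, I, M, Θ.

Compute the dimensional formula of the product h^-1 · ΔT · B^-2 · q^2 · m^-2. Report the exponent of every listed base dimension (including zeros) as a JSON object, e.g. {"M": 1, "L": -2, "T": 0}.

{"T": 1, "I": 2, "M": -3, "Θ": 2}

Dimensional matrix (T×I×M×Θ by t×h×f×ΔT×B×q×m×γ):
  T: [ 1 -3 -1  0 -2 -3  0 -1]
  I: [ 0  0  0  0 -1  0  0  0]
  M: [ 0  1  0  0  1  1  1  0]
  Θ: [ 0 -1  0  1  0  0  0  0]
  [T]: (-1)·-3+(1)·0+(-2)·-2+(2)·-3+(-2)·0 = 1
  [I]: (-1)·0+(1)·0+(-2)·-1+(2)·0+(-2)·0 = 2
  [M]: (-1)·1+(1)·0+(-2)·1+(2)·1+(-2)·1 = -3
  [Θ]: (-1)·-1+(1)·1+(-2)·0+(2)·0+(-2)·0 = 2
⇒ T I^2 M^-3 Θ^2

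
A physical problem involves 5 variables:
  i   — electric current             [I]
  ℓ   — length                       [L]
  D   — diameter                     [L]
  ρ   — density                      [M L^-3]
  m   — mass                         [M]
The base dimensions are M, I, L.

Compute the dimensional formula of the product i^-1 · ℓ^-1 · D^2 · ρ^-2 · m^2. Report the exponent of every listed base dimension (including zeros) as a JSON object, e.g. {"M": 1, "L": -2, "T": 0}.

{"M": 0, "I": -1, "L": 7}

Exponent matrix [M,I,L] × [i,ℓ,D,ρ,m]:
  M: [ 0  0  0  1  1]
  I: [ 1  0  0  0  0]
  L: [ 0  1  1 -3  0]
  [M]: (-1)·0+(-1)·0+(2)·0+(-2)·1+(2)·1 = 0
  [I]: (-1)·1+(-1)·0+(2)·0+(-2)·0+(2)·0 = -1
  [L]: (-1)·0+(-1)·1+(2)·1+(-2)·-3+(2)·0 = 7
⇒ I^-1 L^7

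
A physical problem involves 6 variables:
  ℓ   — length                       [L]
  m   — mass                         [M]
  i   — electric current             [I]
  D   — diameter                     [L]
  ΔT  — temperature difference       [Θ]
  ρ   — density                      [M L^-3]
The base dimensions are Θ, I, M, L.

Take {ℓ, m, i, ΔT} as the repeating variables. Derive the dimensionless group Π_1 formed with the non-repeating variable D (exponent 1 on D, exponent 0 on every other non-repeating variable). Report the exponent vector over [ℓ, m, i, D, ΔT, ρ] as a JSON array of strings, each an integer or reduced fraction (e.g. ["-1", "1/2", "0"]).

["-1", "0", "0", "1", "0", "0"]

Write exponents as rows Θ,I,M,L / cols ℓ,m,i,D,ΔT,ρ:
  Θ: [ 0  0  0  0  1  0]
  I: [ 0  0  1  0  0  0]
  M: [ 0  1  0  0  0  1]
  L: [ 1  0  0  1  0 -3]
Row reduction gives pivot columns ℓ,m,i,ΔT; rank = 4
Repeat: ℓ,m,i,ΔT; free: D,ρ
RREF:
  r0: [   1    0    0    1    0   -3]
  r1: [   0    1    0    0    0    1]
  r2: [   0    0    1    0    0    0]
  r3: [   0    0    0    0    1    0]
Fix exponent of D at 1, ρ at 0; solve each RREF row for its pivot's exponent:
  r0: exp(ℓ) + (1)·1 = 0 ⇒ exp(ℓ) = -1
  r1: exp(m) + (0)·1 = 0 ⇒ exp(m) = 0
  r2: exp(i) + (0)·1 = 0 ⇒ exp(i) = 0
  r3: exp(ΔT) + (0)·1 = 0 ⇒ exp(ΔT) = 0
Π_1 = ℓ^-1 · D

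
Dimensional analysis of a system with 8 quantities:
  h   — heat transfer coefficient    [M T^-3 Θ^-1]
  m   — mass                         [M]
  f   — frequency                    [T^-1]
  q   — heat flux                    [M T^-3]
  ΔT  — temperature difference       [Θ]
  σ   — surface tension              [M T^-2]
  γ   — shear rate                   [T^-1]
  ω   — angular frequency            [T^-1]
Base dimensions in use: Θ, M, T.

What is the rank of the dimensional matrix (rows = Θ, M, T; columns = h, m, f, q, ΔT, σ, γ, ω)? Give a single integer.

3

Exponent matrix [Θ,M,T] × [h,m,f,q,ΔT,σ,γ,ω]:
  Θ: [-1  0  0  0  1  0  0  0]
  M: [ 1  1  0  1  0  1  0  0]
  T: [-3  0 -1 -3  0 -2 -1 -1]
Row reduction gives pivot columns h,m,f; rank = 3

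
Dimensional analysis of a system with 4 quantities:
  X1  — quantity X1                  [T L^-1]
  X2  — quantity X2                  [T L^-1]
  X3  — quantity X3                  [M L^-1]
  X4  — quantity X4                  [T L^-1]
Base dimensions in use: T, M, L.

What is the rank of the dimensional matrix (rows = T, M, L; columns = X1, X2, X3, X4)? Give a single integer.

Write exponents as rows T,M,L / cols X1,X2,X3,X4:
  T: [ 1  1  0  1]
  M: [ 0  0  1  0]
  L: [-1 -1 -1 -1]
Echelon form has 2 nonzero rows (pivots: X1,X3)

2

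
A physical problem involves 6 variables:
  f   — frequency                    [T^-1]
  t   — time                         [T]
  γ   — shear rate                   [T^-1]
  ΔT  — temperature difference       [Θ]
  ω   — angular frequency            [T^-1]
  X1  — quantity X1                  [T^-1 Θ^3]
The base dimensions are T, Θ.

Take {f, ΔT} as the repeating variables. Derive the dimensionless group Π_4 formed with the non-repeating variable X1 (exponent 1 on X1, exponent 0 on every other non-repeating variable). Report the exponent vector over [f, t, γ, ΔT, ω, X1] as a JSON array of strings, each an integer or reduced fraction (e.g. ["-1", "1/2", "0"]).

["-1", "0", "0", "-3", "0", "1"]

Write exponents as rows T,Θ / cols f,t,γ,ΔT,ω,X1:
  T: [-1  1 -1  0 -1 -1]
  Θ: [ 0  0  0  1  0  3]
RREF → pivots at {f,ΔT} ⇒ r = 2
Repeat: f,ΔT; free: t,γ,ω,X1
RREF:
  r0: [   1   -1    1    0    1    1]
  r1: [   0    0    0    1    0    3]
Fix exponent of X1 at 1, t at 0, γ at 0, ω at 0; solve each RREF row for its pivot's exponent:
  r0: exp(f) + (1)·1 = 0 ⇒ exp(f) = -1
  r1: exp(ΔT) + (3)·1 = 0 ⇒ exp(ΔT) = -3
Π_4 = f^-1 · ΔT^-3 · X1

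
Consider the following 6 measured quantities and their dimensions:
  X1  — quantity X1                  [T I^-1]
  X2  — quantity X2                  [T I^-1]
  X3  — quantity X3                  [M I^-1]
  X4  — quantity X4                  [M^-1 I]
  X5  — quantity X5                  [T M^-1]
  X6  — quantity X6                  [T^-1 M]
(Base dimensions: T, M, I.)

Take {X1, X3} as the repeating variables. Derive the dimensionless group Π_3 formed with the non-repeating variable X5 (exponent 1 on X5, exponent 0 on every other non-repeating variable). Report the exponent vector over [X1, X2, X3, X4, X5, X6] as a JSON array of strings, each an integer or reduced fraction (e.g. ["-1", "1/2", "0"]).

["-1", "0", "1", "0", "1", "0"]

Write exponents as rows T,M,I / cols X1,X2,X3,X4,X5,X6:
  T: [ 1  1  0  0  1 -1]
  M: [ 0  0  1 -1 -1  1]
  I: [-1 -1 -1  1  0  0]
RREF → pivots at {X1,X3} ⇒ r = 2
Pivot set = {X1,X3}, free = {X2,X4,X5,X6}
RREF:
  r0: [   1    1    0    0    1   -1]
  r1: [   0    0    1   -1   -1    1]
  r2: [   0    0    0    0    0    0]
Fix exponent of X5 at 1, X2 at 0, X4 at 0, X6 at 0; solve each RREF row for its pivot's exponent:
  r0: exp(X1) + (1)·1 = 0 ⇒ exp(X1) = -1
  r1: exp(X3) + (-1)·1 = 0 ⇒ exp(X3) = 1
Π_3 = X1^-1 · X3 · X5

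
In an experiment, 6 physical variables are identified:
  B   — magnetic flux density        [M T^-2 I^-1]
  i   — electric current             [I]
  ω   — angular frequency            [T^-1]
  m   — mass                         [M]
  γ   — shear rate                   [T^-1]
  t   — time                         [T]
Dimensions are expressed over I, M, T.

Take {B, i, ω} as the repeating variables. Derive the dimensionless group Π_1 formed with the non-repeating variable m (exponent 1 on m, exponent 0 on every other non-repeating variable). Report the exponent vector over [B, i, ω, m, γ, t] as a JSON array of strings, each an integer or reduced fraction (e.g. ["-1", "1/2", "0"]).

["-1", "-1", "2", "1", "0", "0"]

Dimensional matrix (I×M×T by B×i×ω×m×γ×t):
  I: [-1  1  0  0  0  0]
  M: [ 1  0  0  1  0  0]
  T: [-2  0 -1  0 -1  1]
RREF → pivots at {B,i,ω} ⇒ r = 3
Repeat: B,i,ω; free: m,γ,t
RREF:
  r0: [   1    0    0    1    0    0]
  r1: [   0    1    0    1    0    0]
  r2: [   0    0    1   -2    1   -1]
Fix exponent of m at 1, γ at 0, t at 0; solve each RREF row for its pivot's exponent:
  r0: exp(B) + (1)·1 = 0 ⇒ exp(B) = -1
  r1: exp(i) + (1)·1 = 0 ⇒ exp(i) = -1
  r2: exp(ω) + (-2)·1 = 0 ⇒ exp(ω) = 2
Π_1 = B^-1 · i^-1 · ω^2 · m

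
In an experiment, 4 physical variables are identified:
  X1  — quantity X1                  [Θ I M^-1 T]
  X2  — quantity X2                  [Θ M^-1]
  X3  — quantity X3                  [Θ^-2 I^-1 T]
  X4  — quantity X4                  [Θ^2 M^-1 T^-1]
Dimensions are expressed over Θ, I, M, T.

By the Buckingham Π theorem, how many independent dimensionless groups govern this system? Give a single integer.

1

Exponent matrix [Θ,I,M,T] × [X1,X2,X3,X4]:
  Θ: [ 1  1 -2  2]
  I: [ 1  0 -1  0]
  M: [-1 -1  0 -1]
  T: [ 1  0  1 -1]
RREF → pivots at {X1,X2,X3} ⇒ r = 3
Π count = n − r = 4 − 3 = 1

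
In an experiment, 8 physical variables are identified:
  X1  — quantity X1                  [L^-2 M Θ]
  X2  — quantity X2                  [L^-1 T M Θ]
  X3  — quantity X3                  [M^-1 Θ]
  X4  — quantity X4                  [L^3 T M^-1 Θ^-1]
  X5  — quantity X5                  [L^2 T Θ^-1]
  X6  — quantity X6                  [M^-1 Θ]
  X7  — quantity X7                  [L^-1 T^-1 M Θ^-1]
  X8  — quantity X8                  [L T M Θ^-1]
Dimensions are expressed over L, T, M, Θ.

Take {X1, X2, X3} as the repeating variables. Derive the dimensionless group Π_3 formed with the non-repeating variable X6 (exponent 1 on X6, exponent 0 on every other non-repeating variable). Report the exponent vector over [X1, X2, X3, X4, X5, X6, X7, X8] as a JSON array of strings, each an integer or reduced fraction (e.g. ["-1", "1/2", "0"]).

Write exponents as rows L,T,M,Θ / cols X1,X2,X3,X4,X5,X6,X7,X8:
  L: [-2 -1  0  3  2  0 -1  1]
  T: [ 0  1  0  1  1  0 -1  1]
  M: [ 1  1 -1 -1  0 -1  1  1]
  Θ: [ 1  1  1 -1 -1  1 -1 -1]
Echelon form has 3 nonzero rows (pivots: X1,X2,X3)
Pivot set = {X1,X2,X3}, free = {X4,X5,X6,X7,X8}
RREF:
  r0: [   1    0    0   -2 -3/2    0    1   -1]
  r1: [   0    1    0    1    1    0   -1    1]
  r2: [   0    0    1    0 -1/2    1   -1   -1]
  r3: [   0    0    0    0    0    0    0    0]
Fix exponent of X6 at 1, X4 at 0, X5 at 0, X7 at 0, X8 at 0; solve each RREF row for its pivot's exponent:
  r0: exp(X1) + (0)·1 = 0 ⇒ exp(X1) = 0
  r1: exp(X2) + (0)·1 = 0 ⇒ exp(X2) = 0
  r2: exp(X3) + (1)·1 = 0 ⇒ exp(X3) = -1
Π_3 = X3^-1 · X6

["0", "0", "-1", "0", "0", "1", "0", "0"]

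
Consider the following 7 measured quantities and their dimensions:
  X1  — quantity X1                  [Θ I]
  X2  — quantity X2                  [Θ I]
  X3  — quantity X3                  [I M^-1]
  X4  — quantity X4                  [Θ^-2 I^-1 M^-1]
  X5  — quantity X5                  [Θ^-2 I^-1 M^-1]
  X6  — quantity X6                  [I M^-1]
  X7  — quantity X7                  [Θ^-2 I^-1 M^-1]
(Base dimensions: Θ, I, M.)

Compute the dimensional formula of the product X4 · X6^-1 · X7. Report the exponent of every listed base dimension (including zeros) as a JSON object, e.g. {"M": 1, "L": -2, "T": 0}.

{"Θ": -4, "I": -3, "M": -1}

Exponent matrix [Θ,I,M] × [X1,X2,X3,X4,X5,X6,X7]:
  Θ: [ 1  1  0 -2 -2  0 -2]
  I: [ 1  1  1 -1 -1  1 -1]
  M: [ 0  0 -1 -1 -1 -1 -1]
  [Θ]: (1)·-2+(-1)·0+(1)·-2 = -4
  [I]: (1)·-1+(-1)·1+(1)·-1 = -3
  [M]: (1)·-1+(-1)·-1+(1)·-1 = -1
⇒ Θ^-4 I^-3 M^-1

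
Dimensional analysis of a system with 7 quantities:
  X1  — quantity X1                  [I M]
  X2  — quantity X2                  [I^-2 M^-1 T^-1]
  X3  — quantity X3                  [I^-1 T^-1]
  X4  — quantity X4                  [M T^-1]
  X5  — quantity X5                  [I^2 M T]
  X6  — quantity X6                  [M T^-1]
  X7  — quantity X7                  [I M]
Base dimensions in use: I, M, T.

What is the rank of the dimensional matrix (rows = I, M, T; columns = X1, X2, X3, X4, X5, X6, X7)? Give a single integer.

2

Write exponents as rows I,M,T / cols X1,X2,X3,X4,X5,X6,X7:
  I: [ 1 -2 -1  0  2  0  1]
  M: [ 1 -1  0  1  1  1  1]
  T: [ 0 -1 -1 -1  1 -1  0]
RREF → pivots at {X1,X2} ⇒ r = 2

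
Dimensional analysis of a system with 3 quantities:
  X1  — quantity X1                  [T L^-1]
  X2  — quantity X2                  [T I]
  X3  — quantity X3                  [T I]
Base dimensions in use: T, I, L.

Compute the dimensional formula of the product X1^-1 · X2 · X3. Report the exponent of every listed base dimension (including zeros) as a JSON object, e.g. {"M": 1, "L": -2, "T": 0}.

{"T": 1, "I": 2, "L": 1}

Exponent matrix [T,I,L] × [X1,X2,X3]:
  T: [ 1  1  1]
  I: [ 0  1  1]
  L: [-1  0  0]
  [T]: (-1)·1+(1)·1+(1)·1 = 1
  [I]: (-1)·0+(1)·1+(1)·1 = 2
  [L]: (-1)·-1+(1)·0+(1)·0 = 1
⇒ T I^2 L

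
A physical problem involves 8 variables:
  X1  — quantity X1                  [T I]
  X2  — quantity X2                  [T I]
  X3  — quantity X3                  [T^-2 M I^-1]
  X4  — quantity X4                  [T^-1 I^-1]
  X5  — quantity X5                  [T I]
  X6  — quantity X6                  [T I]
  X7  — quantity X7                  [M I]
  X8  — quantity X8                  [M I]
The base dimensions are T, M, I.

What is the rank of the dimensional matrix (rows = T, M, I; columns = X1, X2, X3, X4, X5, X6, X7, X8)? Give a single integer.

2

Write exponents as rows T,M,I / cols X1,X2,X3,X4,X5,X6,X7,X8:
  T: [ 1  1 -2 -1  1  1  0  0]
  M: [ 0  0  1  0  0  0  1  1]
  I: [ 1  1 -1 -1  1  1  1  1]
Echelon form has 2 nonzero rows (pivots: X1,X3)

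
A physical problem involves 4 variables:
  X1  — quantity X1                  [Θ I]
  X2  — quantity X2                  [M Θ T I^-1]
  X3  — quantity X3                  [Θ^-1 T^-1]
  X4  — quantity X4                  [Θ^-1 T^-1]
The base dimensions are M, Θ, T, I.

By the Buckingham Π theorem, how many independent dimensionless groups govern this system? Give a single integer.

1

Dimensional matrix (M×Θ×T×I by X1×X2×X3×X4):
  M: [ 0  1  0  0]
  Θ: [ 1  1 -1 -1]
  T: [ 0  1 -1 -1]
  I: [ 1 -1  0  0]
Echelon form has 3 nonzero rows (pivots: X1,X2,X3)
n=4, r=3 ⇒ 1 dimensionless group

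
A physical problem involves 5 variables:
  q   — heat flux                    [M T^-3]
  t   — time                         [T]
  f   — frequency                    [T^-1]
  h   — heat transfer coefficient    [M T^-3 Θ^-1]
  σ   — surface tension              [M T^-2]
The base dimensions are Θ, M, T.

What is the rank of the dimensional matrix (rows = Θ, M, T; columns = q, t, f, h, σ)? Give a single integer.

3

Dimensional matrix (Θ×M×T by q×t×f×h×σ):
  Θ: [ 0  0  0 -1  0]
  M: [ 1  0  0  1  1]
  T: [-3  1 -1 -3 -2]
RREF → pivots at {q,t,h} ⇒ r = 3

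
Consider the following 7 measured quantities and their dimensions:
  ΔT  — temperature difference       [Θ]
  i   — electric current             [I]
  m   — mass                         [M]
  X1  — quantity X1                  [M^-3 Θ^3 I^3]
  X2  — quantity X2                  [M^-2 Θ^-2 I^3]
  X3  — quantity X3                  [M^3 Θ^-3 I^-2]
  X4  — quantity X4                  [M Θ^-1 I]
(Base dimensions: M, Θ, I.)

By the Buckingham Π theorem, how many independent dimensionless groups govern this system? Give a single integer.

4

Dimensional matrix (M×Θ×I by ΔT×i×m×X1×X2×X3×X4):
  M: [ 0  0  1 -3 -2  3  1]
  Θ: [ 1  0  0  3 -2 -3 -1]
  I: [ 0  1  0  3  3 -2  1]
Row reduction gives pivot columns ΔT,i,m; rank = 3
n=7, r=3 ⇒ 4 dimensionless groups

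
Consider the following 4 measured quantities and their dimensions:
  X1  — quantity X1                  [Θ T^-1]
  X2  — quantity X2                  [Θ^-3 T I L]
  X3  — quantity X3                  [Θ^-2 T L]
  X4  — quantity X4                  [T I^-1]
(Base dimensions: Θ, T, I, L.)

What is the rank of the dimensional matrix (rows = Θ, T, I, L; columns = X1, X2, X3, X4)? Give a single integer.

3

Exponent matrix [Θ,T,I,L] × [X1,X2,X3,X4]:
  Θ: [ 1 -3 -2  0]
  T: [-1  1  1  1]
  I: [ 0  1  0 -1]
  L: [ 0  1  1  0]
Row reduction gives pivot columns X1,X2,X3; rank = 3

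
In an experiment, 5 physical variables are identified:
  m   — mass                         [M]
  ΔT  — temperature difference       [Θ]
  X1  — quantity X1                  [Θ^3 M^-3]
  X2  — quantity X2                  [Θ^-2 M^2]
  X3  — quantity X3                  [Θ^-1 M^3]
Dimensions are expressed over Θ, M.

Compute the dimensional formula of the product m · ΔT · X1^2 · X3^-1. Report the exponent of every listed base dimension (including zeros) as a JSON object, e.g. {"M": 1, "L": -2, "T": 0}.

{"Θ": 8, "M": -8}

Exponent matrix [Θ,M] × [m,ΔT,X1,X2,X3]:
  Θ: [ 0  1  3 -2 -1]
  M: [ 1  0 -3  2  3]
  [Θ]: (1)·0+(1)·1+(2)·3+(-1)·-1 = 8
  [M]: (1)·1+(1)·0+(2)·-3+(-1)·3 = -8
⇒ Θ^8 M^-8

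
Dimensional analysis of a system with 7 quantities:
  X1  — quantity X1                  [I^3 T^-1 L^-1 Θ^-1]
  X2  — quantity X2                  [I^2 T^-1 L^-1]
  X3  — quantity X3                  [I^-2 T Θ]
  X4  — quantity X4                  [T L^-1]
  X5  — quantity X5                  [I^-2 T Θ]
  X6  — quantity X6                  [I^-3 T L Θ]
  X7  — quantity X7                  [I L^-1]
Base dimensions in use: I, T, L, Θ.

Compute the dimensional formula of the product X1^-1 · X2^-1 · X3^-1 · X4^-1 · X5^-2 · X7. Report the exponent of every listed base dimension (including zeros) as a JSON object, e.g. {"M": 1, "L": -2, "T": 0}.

{"I": 2, "T": -2, "L": 2, "Θ": -2}

Dimensional matrix (I×T×L×Θ by X1×X2×X3×X4×X5×X6×X7):
  I: [ 3  2 -2  0 -2 -3  1]
  T: [-1 -1  1  1  1  1  0]
  L: [-1 -1  0 -1  0  1 -1]
  Θ: [-1  0  1  0  1  1  0]
  [I]: (-1)·3+(-1)·2+(-1)·-2+(-1)·0+(-2)·-2+(1)·1 = 2
  [T]: (-1)·-1+(-1)·-1+(-1)·1+(-1)·1+(-2)·1+(1)·0 = -2
  [L]: (-1)·-1+(-1)·-1+(-1)·0+(-1)·-1+(-2)·0+(1)·-1 = 2
  [Θ]: (-1)·-1+(-1)·0+(-1)·1+(-1)·0+(-2)·1+(1)·0 = -2
⇒ I^2 T^-2 L^2 Θ^-2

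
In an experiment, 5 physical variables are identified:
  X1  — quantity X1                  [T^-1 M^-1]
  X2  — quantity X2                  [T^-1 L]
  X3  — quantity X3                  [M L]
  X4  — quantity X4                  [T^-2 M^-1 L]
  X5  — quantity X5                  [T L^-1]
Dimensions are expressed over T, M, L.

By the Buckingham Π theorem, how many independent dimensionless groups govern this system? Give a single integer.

Write exponents as rows T,M,L / cols X1,X2,X3,X4,X5:
  T: [-1 -1  0 -2  1]
  M: [-1  0  1 -1  0]
  L: [ 0  1  1  1 -1]
RREF → pivots at {X1,X2} ⇒ r = 2
Π count = n − r = 5 − 2 = 3

3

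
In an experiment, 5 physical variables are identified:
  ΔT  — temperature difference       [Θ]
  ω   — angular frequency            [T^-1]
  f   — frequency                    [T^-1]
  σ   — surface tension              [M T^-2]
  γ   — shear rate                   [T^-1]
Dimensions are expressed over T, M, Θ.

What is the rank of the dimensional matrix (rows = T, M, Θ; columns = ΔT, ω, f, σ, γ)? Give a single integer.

Exponent matrix [T,M,Θ] × [ΔT,ω,f,σ,γ]:
  T: [ 0 -1 -1 -2 -1]
  M: [ 0  0  0  1  0]
  Θ: [ 1  0  0  0  0]
Echelon form has 3 nonzero rows (pivots: ΔT,ω,σ)

3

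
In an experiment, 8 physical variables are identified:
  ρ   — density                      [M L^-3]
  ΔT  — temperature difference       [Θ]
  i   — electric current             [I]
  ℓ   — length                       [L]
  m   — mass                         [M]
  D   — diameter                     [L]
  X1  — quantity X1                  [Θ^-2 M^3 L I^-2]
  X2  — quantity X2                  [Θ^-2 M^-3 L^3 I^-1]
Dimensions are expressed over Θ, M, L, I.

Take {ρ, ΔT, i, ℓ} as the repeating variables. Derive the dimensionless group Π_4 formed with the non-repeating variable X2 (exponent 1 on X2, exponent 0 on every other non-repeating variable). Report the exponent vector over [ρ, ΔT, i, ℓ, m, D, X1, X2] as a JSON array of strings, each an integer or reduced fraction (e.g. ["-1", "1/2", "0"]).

Dimensional matrix (Θ×M×L×I by ρ×ΔT×i×ℓ×m×D×X1×X2):
  Θ: [ 0  1  0  0  0  0 -2 -2]
  M: [ 1  0  0  0  1  0  3 -3]
  L: [-3  0  0  1  0  1  1  3]
  I: [ 0  0  1  0  0  0 -2 -1]
Row reduction gives pivot columns ρ,ΔT,i,ℓ; rank = 4
Pivot set = {ρ,ΔT,i,ℓ}, free = {m,D,X1,X2}
RREF:
  r0: [   1    0    0    0    1    0    3   -3]
  r1: [   0    1    0    0    0    0   -2   -2]
  r2: [   0    0    1    0    0    0   -2   -1]
  r3: [   0    0    0    1    3    1   10   -6]
Fix exponent of X2 at 1, m at 0, D at 0, X1 at 0; solve each RREF row for its pivot's exponent:
  r0: exp(ρ) + (-3)·1 = 0 ⇒ exp(ρ) = 3
  r1: exp(ΔT) + (-2)·1 = 0 ⇒ exp(ΔT) = 2
  r2: exp(i) + (-1)·1 = 0 ⇒ exp(i) = 1
  r3: exp(ℓ) + (-6)·1 = 0 ⇒ exp(ℓ) = 6
Π_4 = ρ^3 · ΔT^2 · i · ℓ^6 · X2

["3", "2", "1", "6", "0", "0", "0", "1"]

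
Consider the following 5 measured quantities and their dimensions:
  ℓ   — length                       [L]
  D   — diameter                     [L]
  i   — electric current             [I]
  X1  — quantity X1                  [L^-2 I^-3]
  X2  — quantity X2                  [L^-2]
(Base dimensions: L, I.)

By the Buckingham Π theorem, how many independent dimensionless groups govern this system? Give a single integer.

3

Write exponents as rows L,I / cols ℓ,D,i,X1,X2:
  L: [ 1  1  0 -2 -2]
  I: [ 0  0  1 -3  0]
Echelon form has 2 nonzero rows (pivots: ℓ,i)
Π count = n − r = 5 − 2 = 3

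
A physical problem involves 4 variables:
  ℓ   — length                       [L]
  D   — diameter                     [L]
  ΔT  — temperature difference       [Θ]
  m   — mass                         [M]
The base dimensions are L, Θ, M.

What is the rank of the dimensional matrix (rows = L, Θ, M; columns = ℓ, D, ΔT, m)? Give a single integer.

Exponent matrix [L,Θ,M] × [ℓ,D,ΔT,m]:
  L: [ 1  1  0  0]
  Θ: [ 0  0  1  0]
  M: [ 0  0  0  1]
Row reduction gives pivot columns ℓ,ΔT,m; rank = 3

3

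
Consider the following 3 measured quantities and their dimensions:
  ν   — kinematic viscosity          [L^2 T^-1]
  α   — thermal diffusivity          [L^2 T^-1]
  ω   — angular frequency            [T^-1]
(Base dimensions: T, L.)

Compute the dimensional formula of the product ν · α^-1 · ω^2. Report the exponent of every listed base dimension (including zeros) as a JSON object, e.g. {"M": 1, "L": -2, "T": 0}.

{"T": -2, "L": 0}

Dimensional matrix (T×L by ν×α×ω):
  T: [-1 -1 -1]
  L: [ 2  2  0]
  [T]: (1)·-1+(-1)·-1+(2)·-1 = -2
  [L]: (1)·2+(-1)·2+(2)·0 = 0
⇒ T^-2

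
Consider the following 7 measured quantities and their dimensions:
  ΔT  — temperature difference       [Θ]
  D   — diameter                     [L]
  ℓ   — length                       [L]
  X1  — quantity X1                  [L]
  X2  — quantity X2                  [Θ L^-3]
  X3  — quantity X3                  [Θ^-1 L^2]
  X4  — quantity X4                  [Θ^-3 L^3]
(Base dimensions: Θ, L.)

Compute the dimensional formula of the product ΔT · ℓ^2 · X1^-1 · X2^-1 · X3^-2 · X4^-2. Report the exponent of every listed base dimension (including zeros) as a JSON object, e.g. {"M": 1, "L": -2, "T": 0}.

{"Θ": 8, "L": -6}

Exponent matrix [Θ,L] × [ΔT,D,ℓ,X1,X2,X3,X4]:
  Θ: [ 1  0  0  0  1 -1 -3]
  L: [ 0  1  1  1 -3  2  3]
  [Θ]: (1)·1+(2)·0+(-1)·0+(-1)·1+(-2)·-1+(-2)·-3 = 8
  [L]: (1)·0+(2)·1+(-1)·1+(-1)·-3+(-2)·2+(-2)·3 = -6
⇒ Θ^8 L^-6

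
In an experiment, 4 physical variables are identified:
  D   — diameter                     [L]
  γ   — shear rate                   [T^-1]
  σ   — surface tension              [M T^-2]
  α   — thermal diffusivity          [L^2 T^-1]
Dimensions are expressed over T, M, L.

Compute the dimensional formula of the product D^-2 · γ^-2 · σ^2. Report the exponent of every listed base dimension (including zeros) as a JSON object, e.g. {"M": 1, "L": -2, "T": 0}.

{"T": -2, "M": 2, "L": -2}

Write exponents as rows T,M,L / cols D,γ,σ,α:
  T: [ 0 -1 -2 -1]
  M: [ 0  0  1  0]
  L: [ 1  0  0  2]
  [T]: (-2)·0+(-2)·-1+(2)·-2 = -2
  [M]: (-2)·0+(-2)·0+(2)·1 = 2
  [L]: (-2)·1+(-2)·0+(2)·0 = -2
⇒ T^-2 M^2 L^-2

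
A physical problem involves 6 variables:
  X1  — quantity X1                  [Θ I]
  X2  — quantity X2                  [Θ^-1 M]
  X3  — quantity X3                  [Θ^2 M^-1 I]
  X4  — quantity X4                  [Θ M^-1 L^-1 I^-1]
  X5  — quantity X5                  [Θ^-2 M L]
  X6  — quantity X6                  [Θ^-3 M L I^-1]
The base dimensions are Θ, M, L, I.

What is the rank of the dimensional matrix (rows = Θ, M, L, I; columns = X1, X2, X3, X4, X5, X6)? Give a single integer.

Dimensional matrix (Θ×M×L×I by X1×X2×X3×X4×X5×X6):
  Θ: [ 1 -1  2  1 -2 -3]
  M: [ 0  1 -1 -1  1  1]
  L: [ 0  0  0 -1  1  1]
  I: [ 1  0  1 -1  0 -1]
Echelon form has 3 nonzero rows (pivots: X1,X2,X4)

3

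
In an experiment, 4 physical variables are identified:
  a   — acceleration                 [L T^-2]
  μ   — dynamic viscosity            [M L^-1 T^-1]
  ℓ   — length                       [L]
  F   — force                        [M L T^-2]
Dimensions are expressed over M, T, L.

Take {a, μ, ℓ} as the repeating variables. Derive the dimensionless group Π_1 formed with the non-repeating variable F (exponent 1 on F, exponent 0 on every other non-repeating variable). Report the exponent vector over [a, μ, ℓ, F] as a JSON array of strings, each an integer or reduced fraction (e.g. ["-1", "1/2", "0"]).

Write exponents as rows M,T,L / cols a,μ,ℓ,F:
  M: [ 0  1  0  1]
  T: [-2 -1  0 -2]
  L: [ 1 -1  1  1]
RREF → pivots at {a,μ,ℓ} ⇒ r = 3
Pivot set = {a,μ,ℓ}, free = {F}
RREF:
  r0: [   1    0    0  1/2]
  r1: [   0    1    0    1]
  r2: [   0    0    1  3/2]
Fix exponent of F at 1; solve each RREF row for its pivot's exponent:
  r0: exp(a) + (1/2)·1 = 0 ⇒ exp(a) = -1/2
  r1: exp(μ) + (1)·1 = 0 ⇒ exp(μ) = -1
  r2: exp(ℓ) + (3/2)·1 = 0 ⇒ exp(ℓ) = -3/2
Π_1 = a^(-1/2) · μ^-1 · ℓ^(-3/2) · F

["-1/2", "-1", "-3/2", "1"]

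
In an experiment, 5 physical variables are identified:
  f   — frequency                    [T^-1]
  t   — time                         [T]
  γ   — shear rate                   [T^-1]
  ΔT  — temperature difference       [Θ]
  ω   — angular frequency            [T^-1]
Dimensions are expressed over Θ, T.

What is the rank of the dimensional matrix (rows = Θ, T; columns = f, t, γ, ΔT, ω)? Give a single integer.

2

Exponent matrix [Θ,T] × [f,t,γ,ΔT,ω]:
  Θ: [ 0  0  0  1  0]
  T: [-1  1 -1  0 -1]
Echelon form has 2 nonzero rows (pivots: f,ΔT)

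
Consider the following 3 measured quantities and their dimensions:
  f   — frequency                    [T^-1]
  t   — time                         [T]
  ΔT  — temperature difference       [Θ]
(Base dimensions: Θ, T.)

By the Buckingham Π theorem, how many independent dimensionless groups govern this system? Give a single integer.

Dimensional matrix (Θ×T by f×t×ΔT):
  Θ: [ 0  0  1]
  T: [-1  1  0]
RREF → pivots at {f,ΔT} ⇒ r = 2
3 vars − rank 2 = 1 Π group

1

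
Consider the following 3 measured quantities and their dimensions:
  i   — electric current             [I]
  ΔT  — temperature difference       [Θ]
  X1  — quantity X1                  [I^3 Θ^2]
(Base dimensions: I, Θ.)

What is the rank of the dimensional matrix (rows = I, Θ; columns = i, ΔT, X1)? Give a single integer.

2

Dimensional matrix (I×Θ by i×ΔT×X1):
  I: [ 1  0  3]
  Θ: [ 0  1  2]
RREF → pivots at {i,ΔT} ⇒ r = 2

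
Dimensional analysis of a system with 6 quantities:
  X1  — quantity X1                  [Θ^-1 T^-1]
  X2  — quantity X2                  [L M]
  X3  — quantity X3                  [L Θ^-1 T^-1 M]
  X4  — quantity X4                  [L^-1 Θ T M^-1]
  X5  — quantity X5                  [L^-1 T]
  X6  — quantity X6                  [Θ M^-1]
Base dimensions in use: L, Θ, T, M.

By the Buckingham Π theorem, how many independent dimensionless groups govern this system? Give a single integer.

3

Dimensional matrix (L×Θ×T×M by X1×X2×X3×X4×X5×X6):
  L: [ 0  1  1 -1 -1  0]
  Θ: [-1  0 -1  1  0  1]
  T: [-1  0 -1  1  1  0]
  M: [ 0  1  1 -1  0 -1]
Echelon form has 3 nonzero rows (pivots: X1,X2,X5)
n=6, r=3 ⇒ 3 dimensionless groups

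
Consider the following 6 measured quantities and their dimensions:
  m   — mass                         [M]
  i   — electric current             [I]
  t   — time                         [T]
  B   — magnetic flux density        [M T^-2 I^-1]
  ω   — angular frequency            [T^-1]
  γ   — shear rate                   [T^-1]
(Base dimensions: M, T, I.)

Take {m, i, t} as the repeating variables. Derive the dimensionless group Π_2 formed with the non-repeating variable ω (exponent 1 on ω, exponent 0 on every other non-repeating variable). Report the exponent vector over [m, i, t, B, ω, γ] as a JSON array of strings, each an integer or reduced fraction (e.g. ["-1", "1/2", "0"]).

["0", "0", "1", "0", "1", "0"]

Exponent matrix [M,T,I] × [m,i,t,B,ω,γ]:
  M: [ 1  0  0  1  0  0]
  T: [ 0  0  1 -2 -1 -1]
  I: [ 0  1  0 -1  0  0]
Row reduction gives pivot columns m,i,t; rank = 3
Repeat: m,i,t; free: B,ω,γ
RREF:
  r0: [   1    0    0    1    0    0]
  r1: [   0    1    0   -1    0    0]
  r2: [   0    0    1   -2   -1   -1]
Fix exponent of ω at 1, B at 0, γ at 0; solve each RREF row for its pivot's exponent:
  r0: exp(m) + (0)·1 = 0 ⇒ exp(m) = 0
  r1: exp(i) + (0)·1 = 0 ⇒ exp(i) = 0
  r2: exp(t) + (-1)·1 = 0 ⇒ exp(t) = 1
Π_2 = t · ω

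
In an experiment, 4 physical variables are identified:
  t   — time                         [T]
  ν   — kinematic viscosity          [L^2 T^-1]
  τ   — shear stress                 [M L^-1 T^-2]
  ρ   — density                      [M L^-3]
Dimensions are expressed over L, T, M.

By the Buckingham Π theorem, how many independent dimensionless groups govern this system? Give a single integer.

1

Write exponents as rows L,T,M / cols t,ν,τ,ρ:
  L: [ 0  2 -1 -3]
  T: [ 1 -1 -2  0]
  M: [ 0  0  1  1]
Row reduction gives pivot columns t,ν,τ; rank = 3
n=4, r=3 ⇒ 1 dimensionless group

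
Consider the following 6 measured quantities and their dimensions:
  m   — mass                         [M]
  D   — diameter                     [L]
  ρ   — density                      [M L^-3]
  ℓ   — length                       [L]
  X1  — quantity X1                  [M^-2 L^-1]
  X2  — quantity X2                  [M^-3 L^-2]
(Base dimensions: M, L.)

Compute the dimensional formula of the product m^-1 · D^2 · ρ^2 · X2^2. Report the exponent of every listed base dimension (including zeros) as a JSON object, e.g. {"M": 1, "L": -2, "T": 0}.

{"M": -5, "L": -8}

Write exponents as rows M,L / cols m,D,ρ,ℓ,X1,X2:
  M: [ 1  0  1  0 -2 -3]
  L: [ 0  1 -3  1 -1 -2]
  [M]: (-1)·1+(2)·0+(2)·1+(2)·-3 = -5
  [L]: (-1)·0+(2)·1+(2)·-3+(2)·-2 = -8
⇒ M^-5 L^-8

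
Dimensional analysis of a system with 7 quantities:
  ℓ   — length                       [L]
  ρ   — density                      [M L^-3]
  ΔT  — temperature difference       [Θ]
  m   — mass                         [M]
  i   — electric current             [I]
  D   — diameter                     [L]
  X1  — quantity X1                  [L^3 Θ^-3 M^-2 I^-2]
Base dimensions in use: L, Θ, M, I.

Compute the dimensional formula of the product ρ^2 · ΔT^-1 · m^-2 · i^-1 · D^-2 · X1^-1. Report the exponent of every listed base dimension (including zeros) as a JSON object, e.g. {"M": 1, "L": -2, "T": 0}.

{"L": -11, "Θ": 2, "M": 2, "I": 1}

Dimensional matrix (L×Θ×M×I by ℓ×ρ×ΔT×m×i×D×X1):
  L: [ 1 -3  0  0  0  1  3]
  Θ: [ 0  0  1  0  0  0 -3]
  M: [ 0  1  0  1  0  0 -2]
  I: [ 0  0  0  0  1  0 -2]
  [L]: (2)·-3+(-1)·0+(-2)·0+(-1)·0+(-2)·1+(-1)·3 = -11
  [Θ]: (2)·0+(-1)·1+(-2)·0+(-1)·0+(-2)·0+(-1)·-3 = 2
  [M]: (2)·1+(-1)·0+(-2)·1+(-1)·0+(-2)·0+(-1)·-2 = 2
  [I]: (2)·0+(-1)·0+(-2)·0+(-1)·1+(-2)·0+(-1)·-2 = 1
⇒ L^-11 Θ^2 M^2 I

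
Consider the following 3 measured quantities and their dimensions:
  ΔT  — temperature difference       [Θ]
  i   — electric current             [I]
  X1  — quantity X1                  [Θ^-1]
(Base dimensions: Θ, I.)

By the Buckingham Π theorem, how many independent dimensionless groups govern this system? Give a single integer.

1

Write exponents as rows Θ,I / cols ΔT,i,X1:
  Θ: [ 1  0 -1]
  I: [ 0  1  0]
Row reduction gives pivot columns ΔT,i; rank = 2
Π count = n − r = 3 − 2 = 1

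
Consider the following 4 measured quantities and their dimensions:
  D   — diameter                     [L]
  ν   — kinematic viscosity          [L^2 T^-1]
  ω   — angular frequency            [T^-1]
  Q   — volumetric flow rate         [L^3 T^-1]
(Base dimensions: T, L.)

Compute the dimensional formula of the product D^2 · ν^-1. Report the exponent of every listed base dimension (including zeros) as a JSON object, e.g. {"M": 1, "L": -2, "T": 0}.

Exponent matrix [T,L] × [D,ν,ω,Q]:
  T: [ 0 -1 -1 -1]
  L: [ 1  2  0  3]
  [T]: (2)·0+(-1)·-1 = 1
  [L]: (2)·1+(-1)·2 = 0
⇒ T

{"T": 1, "L": 0}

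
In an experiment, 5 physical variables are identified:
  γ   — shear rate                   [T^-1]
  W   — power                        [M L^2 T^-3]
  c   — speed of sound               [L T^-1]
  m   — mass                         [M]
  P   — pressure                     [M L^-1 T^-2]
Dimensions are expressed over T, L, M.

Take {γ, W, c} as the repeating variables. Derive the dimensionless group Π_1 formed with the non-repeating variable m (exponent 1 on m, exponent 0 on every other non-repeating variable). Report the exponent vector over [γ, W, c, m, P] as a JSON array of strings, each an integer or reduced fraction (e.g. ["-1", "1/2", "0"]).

Dimensional matrix (T×L×M by γ×W×c×m×P):
  T: [-1 -3 -1  0 -2]
  L: [ 0  2  1  0 -1]
  M: [ 0  1  0  1  1]
Echelon form has 3 nonzero rows (pivots: γ,W,c)
Pivot set = {γ,W,c}, free = {m,P}
RREF:
  r0: [   1    0    0   -1    2]
  r1: [   0    1    0    1    1]
  r2: [   0    0    1   -2   -3]
Fix exponent of m at 1, P at 0; solve each RREF row for its pivot's exponent:
  r0: exp(γ) + (-1)·1 = 0 ⇒ exp(γ) = 1
  r1: exp(W) + (1)·1 = 0 ⇒ exp(W) = -1
  r2: exp(c) + (-2)·1 = 0 ⇒ exp(c) = 2
Π_1 = γ · W^-1 · c^2 · m

["1", "-1", "2", "1", "0"]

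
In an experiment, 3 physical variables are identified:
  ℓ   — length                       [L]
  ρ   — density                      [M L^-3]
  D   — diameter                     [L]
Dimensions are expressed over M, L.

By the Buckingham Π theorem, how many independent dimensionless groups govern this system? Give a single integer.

Write exponents as rows M,L / cols ℓ,ρ,D:
  M: [ 0  1  0]
  L: [ 1 -3  1]
RREF → pivots at {ℓ,ρ} ⇒ r = 2
Π count = n − r = 3 − 2 = 1

1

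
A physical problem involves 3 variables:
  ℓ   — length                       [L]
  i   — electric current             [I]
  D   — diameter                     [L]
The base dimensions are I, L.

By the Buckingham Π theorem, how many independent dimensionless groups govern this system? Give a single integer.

1

Dimensional matrix (I×L by ℓ×i×D):
  I: [ 0  1  0]
  L: [ 1  0  1]
Echelon form has 2 nonzero rows (pivots: ℓ,i)
n=3, r=2 ⇒ 1 dimensionless group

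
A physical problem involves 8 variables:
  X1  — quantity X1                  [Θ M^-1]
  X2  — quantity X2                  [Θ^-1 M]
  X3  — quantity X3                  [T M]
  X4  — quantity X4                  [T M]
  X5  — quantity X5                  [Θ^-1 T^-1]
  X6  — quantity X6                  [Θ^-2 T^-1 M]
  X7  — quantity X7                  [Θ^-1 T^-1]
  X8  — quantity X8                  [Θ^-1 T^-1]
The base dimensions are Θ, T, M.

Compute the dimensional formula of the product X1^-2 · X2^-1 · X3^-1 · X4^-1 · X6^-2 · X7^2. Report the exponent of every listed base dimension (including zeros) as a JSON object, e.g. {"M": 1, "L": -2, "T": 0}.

{"Θ": 1, "T": -2, "M": -3}

Write exponents as rows Θ,T,M / cols X1,X2,X3,X4,X5,X6,X7,X8:
  Θ: [ 1 -1  0  0 -1 -2 -1 -1]
  T: [ 0  0  1  1 -1 -1 -1 -1]
  M: [-1  1  1  1  0  1  0  0]
  [Θ]: (-2)·1+(-1)·-1+(-1)·0+(-1)·0+(-2)·-2+(2)·-1 = 1
  [T]: (-2)·0+(-1)·0+(-1)·1+(-1)·1+(-2)·-1+(2)·-1 = -2
  [M]: (-2)·-1+(-1)·1+(-1)·1+(-1)·1+(-2)·1+(2)·0 = -3
⇒ Θ T^-2 M^-3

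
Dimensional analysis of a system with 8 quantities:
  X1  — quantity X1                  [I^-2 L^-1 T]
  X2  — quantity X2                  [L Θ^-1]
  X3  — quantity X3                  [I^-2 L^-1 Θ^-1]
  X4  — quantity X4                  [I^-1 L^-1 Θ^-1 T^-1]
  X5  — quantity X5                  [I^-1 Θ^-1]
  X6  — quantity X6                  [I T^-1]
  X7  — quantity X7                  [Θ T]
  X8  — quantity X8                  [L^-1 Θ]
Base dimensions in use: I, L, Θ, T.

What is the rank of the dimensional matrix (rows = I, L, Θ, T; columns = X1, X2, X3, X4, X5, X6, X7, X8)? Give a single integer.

Dimensional matrix (I×L×Θ×T by X1×X2×X3×X4×X5×X6×X7×X8):
  I: [-2  0 -2 -1 -1  1  0  0]
  L: [-1  1 -1 -1  0  0  0 -1]
  Θ: [ 0 -1 -1 -1 -1  0  1  1]
  T: [ 1  0  0 -1  0 -1  1  0]
RREF → pivots at {X1,X2,X3} ⇒ r = 3

3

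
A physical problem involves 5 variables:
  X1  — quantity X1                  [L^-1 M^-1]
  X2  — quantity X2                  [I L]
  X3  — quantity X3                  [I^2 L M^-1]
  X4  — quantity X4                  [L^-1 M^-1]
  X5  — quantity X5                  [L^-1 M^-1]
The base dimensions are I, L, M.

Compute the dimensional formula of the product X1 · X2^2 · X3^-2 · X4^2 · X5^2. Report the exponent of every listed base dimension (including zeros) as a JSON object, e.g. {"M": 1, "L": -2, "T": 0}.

Dimensional matrix (I×L×M by X1×X2×X3×X4×X5):
  I: [ 0  1  2  0  0]
  L: [-1  1  1 -1 -1]
  M: [-1  0 -1 -1 -1]
  [I]: (1)·0+(2)·1+(-2)·2+(2)·0+(2)·0 = -2
  [L]: (1)·-1+(2)·1+(-2)·1+(2)·-1+(2)·-1 = -5
  [M]: (1)·-1+(2)·0+(-2)·-1+(2)·-1+(2)·-1 = -3
⇒ I^-2 L^-5 M^-3

{"I": -2, "L": -5, "M": -3}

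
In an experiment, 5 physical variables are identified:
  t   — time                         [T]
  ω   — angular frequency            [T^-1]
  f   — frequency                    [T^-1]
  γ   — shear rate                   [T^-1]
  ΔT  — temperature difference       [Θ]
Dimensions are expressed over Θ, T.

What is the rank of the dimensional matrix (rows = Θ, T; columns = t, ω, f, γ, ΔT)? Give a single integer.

2

Exponent matrix [Θ,T] × [t,ω,f,γ,ΔT]:
  Θ: [ 0  0  0  0  1]
  T: [ 1 -1 -1 -1  0]
RREF → pivots at {t,ΔT} ⇒ r = 2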